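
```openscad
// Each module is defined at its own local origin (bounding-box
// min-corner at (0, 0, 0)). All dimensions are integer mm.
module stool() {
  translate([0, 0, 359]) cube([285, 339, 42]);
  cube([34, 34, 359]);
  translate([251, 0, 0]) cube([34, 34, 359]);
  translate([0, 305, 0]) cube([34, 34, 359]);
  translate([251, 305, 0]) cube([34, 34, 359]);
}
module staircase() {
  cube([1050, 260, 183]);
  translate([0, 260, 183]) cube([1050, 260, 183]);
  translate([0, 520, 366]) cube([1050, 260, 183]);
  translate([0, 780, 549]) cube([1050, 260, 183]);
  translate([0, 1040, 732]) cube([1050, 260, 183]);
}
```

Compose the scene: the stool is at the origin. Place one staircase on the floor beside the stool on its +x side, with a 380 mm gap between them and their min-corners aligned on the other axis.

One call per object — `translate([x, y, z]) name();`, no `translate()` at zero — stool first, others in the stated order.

stool();
translate([665, 0, 0]) staircase();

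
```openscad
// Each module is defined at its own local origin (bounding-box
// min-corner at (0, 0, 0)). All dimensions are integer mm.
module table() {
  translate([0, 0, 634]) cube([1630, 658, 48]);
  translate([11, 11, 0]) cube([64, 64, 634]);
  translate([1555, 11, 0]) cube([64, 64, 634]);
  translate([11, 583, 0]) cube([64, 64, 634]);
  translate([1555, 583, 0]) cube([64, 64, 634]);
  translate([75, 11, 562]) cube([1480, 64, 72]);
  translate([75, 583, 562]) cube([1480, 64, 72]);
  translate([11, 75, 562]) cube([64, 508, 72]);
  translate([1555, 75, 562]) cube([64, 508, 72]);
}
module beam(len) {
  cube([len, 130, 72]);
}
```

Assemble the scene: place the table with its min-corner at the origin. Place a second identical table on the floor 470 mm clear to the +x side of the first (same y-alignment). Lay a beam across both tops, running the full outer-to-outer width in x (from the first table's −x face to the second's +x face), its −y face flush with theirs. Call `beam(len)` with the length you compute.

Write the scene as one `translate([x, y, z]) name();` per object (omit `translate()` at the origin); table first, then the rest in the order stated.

table();
translate([2100, 0, 0]) table();
translate([0, 0, 682]) beam(3730);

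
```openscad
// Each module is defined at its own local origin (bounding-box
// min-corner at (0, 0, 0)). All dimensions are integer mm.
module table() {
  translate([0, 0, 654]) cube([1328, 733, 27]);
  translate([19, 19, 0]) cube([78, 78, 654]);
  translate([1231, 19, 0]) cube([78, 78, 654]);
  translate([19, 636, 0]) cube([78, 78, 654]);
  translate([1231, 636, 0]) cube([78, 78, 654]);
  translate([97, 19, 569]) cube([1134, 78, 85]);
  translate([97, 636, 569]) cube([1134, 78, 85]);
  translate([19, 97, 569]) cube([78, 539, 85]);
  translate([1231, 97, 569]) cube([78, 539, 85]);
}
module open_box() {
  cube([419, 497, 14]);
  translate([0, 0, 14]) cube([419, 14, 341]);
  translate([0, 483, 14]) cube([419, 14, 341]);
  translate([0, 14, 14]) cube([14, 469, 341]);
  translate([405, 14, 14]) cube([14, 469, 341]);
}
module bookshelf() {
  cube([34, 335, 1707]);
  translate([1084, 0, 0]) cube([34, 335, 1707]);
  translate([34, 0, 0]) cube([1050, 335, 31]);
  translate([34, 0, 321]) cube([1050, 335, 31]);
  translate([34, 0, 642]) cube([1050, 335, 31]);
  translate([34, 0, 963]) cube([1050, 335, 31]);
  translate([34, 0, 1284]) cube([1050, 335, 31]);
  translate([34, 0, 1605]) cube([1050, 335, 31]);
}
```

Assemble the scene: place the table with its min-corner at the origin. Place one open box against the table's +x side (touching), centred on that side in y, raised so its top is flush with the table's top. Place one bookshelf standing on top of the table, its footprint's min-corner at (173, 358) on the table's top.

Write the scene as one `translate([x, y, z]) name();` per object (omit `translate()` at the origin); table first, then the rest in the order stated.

table();
translate([1328, 118, 326]) open_box();
translate([173, 358, 681]) bookshelf();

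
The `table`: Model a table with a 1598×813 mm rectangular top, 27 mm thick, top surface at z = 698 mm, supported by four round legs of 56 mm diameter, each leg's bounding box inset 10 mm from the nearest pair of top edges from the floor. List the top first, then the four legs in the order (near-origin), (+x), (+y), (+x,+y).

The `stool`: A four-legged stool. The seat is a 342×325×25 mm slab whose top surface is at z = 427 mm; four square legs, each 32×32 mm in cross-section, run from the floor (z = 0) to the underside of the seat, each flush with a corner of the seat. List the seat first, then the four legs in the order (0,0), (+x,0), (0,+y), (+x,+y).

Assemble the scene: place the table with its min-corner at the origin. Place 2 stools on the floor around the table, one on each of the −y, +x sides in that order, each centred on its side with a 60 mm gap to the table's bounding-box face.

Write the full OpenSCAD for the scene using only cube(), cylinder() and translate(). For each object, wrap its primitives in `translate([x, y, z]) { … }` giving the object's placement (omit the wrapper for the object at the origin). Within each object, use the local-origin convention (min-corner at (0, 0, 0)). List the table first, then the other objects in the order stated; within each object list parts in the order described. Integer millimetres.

translate([0, 0, 671]) cube([1598, 813, 27]);
translate([38, 38, 0]) cylinder(h = 671, r = 28);
translate([1560, 38, 0]) cylinder(h = 671, r = 28);
translate([38, 775, 0]) cylinder(h = 671, r = 28);
translate([1560, 775, 0]) cylinder(h = 671, r = 28);
translate([628, -385, 0]) {
  translate([0, 0, 402]) cube([342, 325, 25]);
  cube([32, 32, 402]);
  translate([310, 0, 0]) cube([32, 32, 402]);
  translate([0, 293, 0]) cube([32, 32, 402]);
  translate([310, 293, 0]) cube([32, 32, 402]);
}
translate([1658, 244, 0]) {
  translate([0, 0, 402]) cube([342, 325, 25]);
  cube([32, 32, 402]);
  translate([310, 0, 0]) cube([32, 32, 402]);
  translate([0, 293, 0]) cube([32, 32, 402]);
  translate([310, 293, 0]) cube([32, 32, 402]);
}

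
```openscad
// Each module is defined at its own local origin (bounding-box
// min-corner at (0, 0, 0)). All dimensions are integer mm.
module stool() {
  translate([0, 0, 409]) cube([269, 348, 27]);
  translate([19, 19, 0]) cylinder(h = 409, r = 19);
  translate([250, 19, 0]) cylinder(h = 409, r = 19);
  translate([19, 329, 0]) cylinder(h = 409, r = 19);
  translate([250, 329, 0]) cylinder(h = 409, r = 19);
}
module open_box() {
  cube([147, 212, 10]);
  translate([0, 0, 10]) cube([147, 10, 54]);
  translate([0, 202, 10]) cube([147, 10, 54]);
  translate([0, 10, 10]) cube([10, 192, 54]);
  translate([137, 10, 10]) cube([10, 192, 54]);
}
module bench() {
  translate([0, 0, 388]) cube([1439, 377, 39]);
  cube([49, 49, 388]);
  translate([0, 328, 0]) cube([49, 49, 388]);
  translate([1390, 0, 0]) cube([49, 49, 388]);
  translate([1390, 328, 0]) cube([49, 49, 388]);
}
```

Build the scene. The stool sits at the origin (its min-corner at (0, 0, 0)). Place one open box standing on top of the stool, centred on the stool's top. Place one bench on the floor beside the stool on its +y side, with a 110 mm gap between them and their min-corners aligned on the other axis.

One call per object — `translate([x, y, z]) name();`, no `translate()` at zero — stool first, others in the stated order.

stool();
translate([61, 68, 436]) open_box();
translate([0, 458, 0]) bench();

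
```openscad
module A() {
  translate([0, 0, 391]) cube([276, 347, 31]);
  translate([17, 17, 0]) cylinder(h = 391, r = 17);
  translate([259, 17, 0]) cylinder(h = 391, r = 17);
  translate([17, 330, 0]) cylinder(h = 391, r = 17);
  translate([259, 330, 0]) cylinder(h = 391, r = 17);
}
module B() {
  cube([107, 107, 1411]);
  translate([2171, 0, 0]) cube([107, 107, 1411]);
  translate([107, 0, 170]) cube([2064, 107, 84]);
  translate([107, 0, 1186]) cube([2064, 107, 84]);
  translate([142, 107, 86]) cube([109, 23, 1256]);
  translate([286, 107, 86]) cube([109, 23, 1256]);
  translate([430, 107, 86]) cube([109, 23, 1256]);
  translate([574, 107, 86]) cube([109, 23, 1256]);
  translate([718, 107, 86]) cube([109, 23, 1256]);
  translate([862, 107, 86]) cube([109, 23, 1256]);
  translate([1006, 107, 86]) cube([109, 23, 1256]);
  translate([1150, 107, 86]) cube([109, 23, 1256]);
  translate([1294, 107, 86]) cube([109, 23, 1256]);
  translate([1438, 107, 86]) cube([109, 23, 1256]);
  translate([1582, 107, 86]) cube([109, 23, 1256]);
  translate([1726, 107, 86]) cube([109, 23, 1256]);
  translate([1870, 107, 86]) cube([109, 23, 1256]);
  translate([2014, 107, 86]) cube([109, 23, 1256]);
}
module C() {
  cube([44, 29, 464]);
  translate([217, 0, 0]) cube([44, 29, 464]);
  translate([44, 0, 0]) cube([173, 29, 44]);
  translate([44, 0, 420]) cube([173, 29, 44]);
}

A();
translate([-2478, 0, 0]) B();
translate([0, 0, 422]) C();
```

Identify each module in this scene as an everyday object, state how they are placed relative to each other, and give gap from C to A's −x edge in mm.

The picture frame's min-x is at 0; the stool's min-x is 0; gap = 0 mm.

A is a stool. B is a fence section. C is a picture frame. The fence section is on the floor beside the stool on its −x side. The picture frame is on top of the stool. The gap from the picture frame to the stool's −x edge is 0 mm.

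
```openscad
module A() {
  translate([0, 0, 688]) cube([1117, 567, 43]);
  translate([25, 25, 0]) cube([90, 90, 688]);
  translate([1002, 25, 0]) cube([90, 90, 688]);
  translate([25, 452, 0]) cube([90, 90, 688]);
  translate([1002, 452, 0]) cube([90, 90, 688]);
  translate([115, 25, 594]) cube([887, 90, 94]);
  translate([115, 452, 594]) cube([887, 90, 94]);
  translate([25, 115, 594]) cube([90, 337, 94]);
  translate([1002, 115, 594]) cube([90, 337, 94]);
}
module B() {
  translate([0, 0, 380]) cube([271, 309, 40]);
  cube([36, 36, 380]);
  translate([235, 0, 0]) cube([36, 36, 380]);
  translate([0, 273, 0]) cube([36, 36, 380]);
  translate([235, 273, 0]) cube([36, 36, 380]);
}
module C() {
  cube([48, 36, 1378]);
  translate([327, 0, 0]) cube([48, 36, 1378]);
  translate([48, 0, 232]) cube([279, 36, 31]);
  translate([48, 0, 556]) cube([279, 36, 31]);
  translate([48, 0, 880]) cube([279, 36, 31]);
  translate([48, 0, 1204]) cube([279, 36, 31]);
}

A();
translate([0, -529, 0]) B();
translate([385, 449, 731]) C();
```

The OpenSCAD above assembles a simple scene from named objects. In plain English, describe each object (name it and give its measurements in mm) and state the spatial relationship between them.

A is a rectangular dining table. The top is 1117×567×43 mm with its upper surface at z = 731 mm. It stands on four 90×90 mm square legs, each inset 25 mm from the nearest pair of top edges, running from the floor to the underside of the top. Four apron rails, 90 mm thick and 94 mm tall, run between adjacent legs with their top edges flush with the underside of the top and their outer faces flush with the legs' outer faces.

B is a simple wooden stool: a rectangular seat 271 mm (x) by 309 mm (y), 40 mm thick, top face at z = 420 mm, on four square legs, each 36×36 mm in cross-section. The legs rest on z = 0, each flush with a corner of the seat.

C is a wooden ladder with two side rails of 48×36 mm section and 1378 mm height, set 375 mm apart overall. Between them run 4 rectangular rungs (36 mm deep, 31 mm thick), front faces flush with the rails' −y face. The bottom of the first rung is 232 mm above the floor and each subsequent rung is 324 mm higher than the one below.

The stool is on the floor beside the table on its −y side. The ladder is on top of the table.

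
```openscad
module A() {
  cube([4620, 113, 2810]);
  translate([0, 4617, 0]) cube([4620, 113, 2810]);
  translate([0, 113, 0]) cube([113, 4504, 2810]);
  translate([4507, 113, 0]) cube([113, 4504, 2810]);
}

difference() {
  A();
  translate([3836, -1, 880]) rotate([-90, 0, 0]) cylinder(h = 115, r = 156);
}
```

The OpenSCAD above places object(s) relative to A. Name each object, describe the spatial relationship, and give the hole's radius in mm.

The subtracted cylinder has r = 156 mm.

A is a house frame. The house frame has a circular hole through its front wall. The hole's radius is 156 mm.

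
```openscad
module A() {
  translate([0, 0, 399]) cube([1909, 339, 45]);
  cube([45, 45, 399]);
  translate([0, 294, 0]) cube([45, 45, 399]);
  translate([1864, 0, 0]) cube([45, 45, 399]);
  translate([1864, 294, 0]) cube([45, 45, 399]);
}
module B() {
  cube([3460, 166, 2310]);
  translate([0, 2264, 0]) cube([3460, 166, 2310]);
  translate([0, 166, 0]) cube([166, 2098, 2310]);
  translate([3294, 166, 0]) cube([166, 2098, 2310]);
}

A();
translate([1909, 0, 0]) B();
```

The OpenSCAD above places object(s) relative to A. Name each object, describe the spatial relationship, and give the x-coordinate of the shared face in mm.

The bench's +x face and the house frame's −x face are both at x = 1909 mm.

A is a bench. B is a house frame. The house frame is against the bench's +x side, with their −y faces flush. The x-coordinate of the shared face is 1909 mm.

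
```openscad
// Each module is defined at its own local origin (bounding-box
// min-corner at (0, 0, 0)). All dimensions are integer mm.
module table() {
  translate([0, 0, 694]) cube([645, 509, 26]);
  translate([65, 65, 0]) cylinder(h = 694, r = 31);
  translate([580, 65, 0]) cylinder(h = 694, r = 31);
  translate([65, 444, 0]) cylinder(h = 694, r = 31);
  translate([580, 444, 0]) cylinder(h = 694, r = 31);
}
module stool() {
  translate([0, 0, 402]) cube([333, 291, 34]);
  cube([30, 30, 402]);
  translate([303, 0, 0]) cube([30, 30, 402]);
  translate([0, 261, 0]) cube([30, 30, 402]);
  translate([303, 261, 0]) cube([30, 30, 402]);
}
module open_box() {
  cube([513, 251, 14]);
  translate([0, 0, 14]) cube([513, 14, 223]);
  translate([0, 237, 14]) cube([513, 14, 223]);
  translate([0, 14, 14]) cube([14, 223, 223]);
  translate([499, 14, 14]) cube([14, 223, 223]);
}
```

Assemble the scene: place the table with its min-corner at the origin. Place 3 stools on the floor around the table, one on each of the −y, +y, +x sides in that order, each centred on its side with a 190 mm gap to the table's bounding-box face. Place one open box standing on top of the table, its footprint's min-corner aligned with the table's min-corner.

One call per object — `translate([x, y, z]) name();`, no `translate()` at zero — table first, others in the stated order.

table();
translate([156, -481, 0]) stool();
translate([156, 699, 0]) stool();
translate([835, 109, 0]) stool();
translate([0, 0, 720]) open_box();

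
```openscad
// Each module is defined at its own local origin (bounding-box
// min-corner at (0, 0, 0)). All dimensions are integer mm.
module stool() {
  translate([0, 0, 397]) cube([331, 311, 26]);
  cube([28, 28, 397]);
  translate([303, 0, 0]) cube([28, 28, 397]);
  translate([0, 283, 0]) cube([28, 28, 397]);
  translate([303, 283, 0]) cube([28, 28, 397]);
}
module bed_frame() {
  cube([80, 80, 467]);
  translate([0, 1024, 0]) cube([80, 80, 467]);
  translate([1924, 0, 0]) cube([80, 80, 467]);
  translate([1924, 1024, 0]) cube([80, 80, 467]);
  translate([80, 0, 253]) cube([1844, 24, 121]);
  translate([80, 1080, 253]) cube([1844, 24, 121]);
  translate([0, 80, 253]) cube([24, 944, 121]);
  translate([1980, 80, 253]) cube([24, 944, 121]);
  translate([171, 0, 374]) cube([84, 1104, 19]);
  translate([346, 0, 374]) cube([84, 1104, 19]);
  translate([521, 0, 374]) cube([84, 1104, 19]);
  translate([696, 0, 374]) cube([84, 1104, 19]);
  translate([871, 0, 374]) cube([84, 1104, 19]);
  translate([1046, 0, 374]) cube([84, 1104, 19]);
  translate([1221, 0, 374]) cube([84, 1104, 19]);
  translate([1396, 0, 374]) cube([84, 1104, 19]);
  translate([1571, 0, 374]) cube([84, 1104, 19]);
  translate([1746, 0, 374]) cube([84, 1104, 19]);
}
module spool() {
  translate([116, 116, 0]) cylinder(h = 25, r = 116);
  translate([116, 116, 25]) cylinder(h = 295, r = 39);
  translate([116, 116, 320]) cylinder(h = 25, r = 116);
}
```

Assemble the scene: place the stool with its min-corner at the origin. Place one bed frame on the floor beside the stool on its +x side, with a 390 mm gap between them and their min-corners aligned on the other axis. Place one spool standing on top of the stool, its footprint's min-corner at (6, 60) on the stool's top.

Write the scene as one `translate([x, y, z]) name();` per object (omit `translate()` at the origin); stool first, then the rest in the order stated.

stool();
translate([721, 0, 0]) bed_frame();
translate([6, 60, 423]) spool();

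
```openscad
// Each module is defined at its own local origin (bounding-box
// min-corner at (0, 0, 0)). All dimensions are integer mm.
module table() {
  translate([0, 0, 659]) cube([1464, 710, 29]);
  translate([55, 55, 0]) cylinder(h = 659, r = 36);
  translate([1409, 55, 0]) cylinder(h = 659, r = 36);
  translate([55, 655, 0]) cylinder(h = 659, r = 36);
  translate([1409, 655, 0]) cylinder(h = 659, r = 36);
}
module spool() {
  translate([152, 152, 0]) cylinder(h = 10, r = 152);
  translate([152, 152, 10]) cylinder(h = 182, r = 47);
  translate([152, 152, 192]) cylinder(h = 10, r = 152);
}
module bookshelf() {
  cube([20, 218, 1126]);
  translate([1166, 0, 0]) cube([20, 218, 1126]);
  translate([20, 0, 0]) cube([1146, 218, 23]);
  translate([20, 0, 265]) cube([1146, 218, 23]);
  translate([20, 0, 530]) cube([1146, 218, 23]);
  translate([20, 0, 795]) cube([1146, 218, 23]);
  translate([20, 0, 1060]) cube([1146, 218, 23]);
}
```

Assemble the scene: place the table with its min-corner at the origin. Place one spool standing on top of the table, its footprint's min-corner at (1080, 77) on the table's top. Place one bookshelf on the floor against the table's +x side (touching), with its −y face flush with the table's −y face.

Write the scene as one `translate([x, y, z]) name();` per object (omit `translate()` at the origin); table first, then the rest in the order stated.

table();
translate([1080, 77, 688]) spool();
translate([1464, 0, 0]) bookshelf();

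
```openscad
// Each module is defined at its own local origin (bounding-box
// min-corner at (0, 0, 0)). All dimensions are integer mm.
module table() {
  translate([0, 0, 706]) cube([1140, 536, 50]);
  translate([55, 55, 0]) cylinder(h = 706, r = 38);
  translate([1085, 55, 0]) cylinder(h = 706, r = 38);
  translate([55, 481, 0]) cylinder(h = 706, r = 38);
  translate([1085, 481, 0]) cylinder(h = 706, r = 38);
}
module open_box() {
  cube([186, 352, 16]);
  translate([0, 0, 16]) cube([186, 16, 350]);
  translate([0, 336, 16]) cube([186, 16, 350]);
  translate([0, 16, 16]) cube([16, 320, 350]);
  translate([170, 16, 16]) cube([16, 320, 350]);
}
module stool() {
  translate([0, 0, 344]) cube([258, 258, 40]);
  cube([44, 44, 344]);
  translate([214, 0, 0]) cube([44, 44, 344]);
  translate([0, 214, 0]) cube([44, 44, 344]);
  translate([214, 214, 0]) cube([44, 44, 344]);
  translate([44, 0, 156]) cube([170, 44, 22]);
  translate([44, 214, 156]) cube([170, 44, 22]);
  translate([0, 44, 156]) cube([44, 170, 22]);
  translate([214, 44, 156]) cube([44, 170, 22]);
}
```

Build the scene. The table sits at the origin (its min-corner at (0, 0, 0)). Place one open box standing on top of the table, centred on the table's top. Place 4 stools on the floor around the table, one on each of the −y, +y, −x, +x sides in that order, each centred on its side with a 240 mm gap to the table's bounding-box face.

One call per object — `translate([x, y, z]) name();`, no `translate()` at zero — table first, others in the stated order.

table();
translate([477, 92, 756]) open_box();
translate([441, -498, 0]) stool();
translate([441, 776, 0]) stool();
translate([-498, 139, 0]) stool();
translate([1380, 139, 0]) stool();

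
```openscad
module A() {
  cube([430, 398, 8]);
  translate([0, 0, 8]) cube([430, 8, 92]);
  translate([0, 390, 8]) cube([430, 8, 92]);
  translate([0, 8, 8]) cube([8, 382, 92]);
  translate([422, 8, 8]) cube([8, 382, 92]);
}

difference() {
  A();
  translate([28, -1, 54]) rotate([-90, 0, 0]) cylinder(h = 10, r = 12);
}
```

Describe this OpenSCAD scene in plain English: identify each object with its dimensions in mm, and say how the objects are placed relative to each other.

A is an open-topped rectangular box: outside dimensions 430×398×100 mm, with a uniform wall and base thickness of 8 mm. The base is a full 430×398 slab on the floor; four walls sit on top of the base. The front and back walls (the −y and +y sides) span the full width; the two side walls fit between them.

The open box has a circular hole of radius 12 mm through its front wall, centred at (x = 28, z = 54).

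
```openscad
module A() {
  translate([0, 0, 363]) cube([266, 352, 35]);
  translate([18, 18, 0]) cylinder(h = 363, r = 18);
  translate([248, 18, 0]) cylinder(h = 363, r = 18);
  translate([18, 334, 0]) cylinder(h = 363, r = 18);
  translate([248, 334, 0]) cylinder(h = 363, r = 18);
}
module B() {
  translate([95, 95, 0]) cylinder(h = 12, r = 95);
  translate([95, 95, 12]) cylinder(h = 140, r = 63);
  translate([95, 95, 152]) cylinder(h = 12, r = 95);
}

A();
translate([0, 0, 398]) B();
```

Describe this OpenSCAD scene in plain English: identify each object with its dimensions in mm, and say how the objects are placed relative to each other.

A is a four-legged stool. The seat is 266×352 mm, 35 mm thick, top at z = 398 mm. It stands on four round legs, each 36 mm in diameter, from z = 0 to the seat underside, each leg's axis is inset half a diameter from the nearest pair of seat edges (so the leg's bounding box is flush with the corner).

B is a spool: two coaxial disc flanges of radius 95 mm and thickness 12 mm, joined by a core cylinder of radius 63 mm and height 140 mm. The lower flange rests on z = 0 and the three cylinders share a vertical axis.

The spool is on top of the stool.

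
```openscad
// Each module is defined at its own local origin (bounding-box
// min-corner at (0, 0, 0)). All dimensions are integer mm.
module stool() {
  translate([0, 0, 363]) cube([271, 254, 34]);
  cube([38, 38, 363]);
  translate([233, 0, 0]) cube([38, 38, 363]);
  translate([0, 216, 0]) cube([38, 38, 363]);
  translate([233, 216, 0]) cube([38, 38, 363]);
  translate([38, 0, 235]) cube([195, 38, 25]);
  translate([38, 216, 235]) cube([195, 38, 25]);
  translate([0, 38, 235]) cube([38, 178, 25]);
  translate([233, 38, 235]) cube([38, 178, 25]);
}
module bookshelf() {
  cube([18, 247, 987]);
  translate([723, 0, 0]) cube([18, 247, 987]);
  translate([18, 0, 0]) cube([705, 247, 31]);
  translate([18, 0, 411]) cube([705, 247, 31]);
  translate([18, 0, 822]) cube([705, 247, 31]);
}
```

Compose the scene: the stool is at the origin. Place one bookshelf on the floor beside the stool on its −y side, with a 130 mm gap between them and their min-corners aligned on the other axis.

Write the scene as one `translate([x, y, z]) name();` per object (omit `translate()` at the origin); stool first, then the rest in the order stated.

stool();
translate([0, -377, 0]) bookshelf();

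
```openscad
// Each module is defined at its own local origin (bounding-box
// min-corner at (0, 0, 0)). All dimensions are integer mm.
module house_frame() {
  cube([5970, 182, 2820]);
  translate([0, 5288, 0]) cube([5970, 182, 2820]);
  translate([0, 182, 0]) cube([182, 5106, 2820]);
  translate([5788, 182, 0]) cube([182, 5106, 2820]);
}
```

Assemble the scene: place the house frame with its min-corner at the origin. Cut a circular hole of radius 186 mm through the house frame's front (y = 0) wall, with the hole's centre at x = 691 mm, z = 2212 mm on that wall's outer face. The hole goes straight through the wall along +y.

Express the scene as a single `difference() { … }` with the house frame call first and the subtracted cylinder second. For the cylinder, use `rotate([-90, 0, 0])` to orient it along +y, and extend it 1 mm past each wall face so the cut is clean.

difference() {
  house_frame();
  translate([691, -1, 2212]) rotate([-90, 0, 0]) cylinder(h = 184, r = 186);
}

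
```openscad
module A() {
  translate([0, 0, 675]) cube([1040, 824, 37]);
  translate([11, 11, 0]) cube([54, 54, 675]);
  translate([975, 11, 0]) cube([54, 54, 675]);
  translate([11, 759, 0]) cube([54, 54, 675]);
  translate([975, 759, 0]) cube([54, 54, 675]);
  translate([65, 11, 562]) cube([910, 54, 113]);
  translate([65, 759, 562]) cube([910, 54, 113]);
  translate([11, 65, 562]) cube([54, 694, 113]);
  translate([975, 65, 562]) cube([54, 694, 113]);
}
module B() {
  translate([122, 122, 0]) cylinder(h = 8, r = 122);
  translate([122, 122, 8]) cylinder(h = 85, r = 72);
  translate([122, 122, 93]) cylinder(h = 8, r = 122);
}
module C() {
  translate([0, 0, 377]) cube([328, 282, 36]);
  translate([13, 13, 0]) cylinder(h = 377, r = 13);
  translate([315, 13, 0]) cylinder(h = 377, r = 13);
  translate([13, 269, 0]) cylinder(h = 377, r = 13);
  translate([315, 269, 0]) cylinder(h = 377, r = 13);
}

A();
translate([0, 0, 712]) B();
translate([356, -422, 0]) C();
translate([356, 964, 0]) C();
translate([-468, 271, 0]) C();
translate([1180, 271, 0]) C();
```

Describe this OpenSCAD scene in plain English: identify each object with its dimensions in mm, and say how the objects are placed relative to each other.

A is a table with a 1040×824 mm rectangular top, 37 mm thick, top surface at z = 712 mm, supported by four 54×54 mm square legs, each inset 11 mm from the nearest pair of top edges, running from the floor. Four apron rails, 54 mm thick and 113 mm tall, run between adjacent legs with their top edges flush with the underside of the top and their outer faces flush with the legs' outer faces.

B is a spool: two coaxial disc flanges of radius 122 mm and thickness 8 mm, joined by a core cylinder of radius 72 mm and height 85 mm. The lower flange rests on z = 0 and the three cylinders share a vertical axis.

C is a four-legged stool. The seat is a 328×282×36 mm slab whose top surface is at z = 413 mm; four round legs, each 26 mm in diameter, run from the floor (z = 0) to the underside of the seat, each leg's axis is inset half a diameter from the nearest pair of seat edges (so the leg's bounding box is flush with the corner).

The spool is on top of the table. Four stools sit around the table at the −y, +y, −x, +x sides.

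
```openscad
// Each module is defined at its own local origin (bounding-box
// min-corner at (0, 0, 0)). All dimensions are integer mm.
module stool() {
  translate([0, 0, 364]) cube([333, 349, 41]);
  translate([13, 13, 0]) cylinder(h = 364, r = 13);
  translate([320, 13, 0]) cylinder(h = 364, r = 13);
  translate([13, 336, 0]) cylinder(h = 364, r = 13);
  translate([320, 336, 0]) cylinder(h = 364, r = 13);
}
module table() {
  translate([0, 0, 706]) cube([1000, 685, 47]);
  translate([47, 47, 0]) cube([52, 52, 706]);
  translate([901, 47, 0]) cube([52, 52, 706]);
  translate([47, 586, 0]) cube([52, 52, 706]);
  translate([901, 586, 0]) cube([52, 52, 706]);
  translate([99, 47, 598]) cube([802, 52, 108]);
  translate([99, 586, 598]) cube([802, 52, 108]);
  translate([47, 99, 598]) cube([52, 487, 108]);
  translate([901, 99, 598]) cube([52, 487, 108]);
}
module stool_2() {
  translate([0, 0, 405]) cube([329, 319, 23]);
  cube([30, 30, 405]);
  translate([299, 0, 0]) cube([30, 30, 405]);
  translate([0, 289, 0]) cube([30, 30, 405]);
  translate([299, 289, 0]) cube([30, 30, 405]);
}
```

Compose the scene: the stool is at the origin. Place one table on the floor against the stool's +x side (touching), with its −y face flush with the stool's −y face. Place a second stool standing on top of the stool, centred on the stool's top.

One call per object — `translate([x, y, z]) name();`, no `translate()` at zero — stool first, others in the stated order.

stool();
translate([333, 0, 0]) table();
translate([2, 15, 405]) stool_2();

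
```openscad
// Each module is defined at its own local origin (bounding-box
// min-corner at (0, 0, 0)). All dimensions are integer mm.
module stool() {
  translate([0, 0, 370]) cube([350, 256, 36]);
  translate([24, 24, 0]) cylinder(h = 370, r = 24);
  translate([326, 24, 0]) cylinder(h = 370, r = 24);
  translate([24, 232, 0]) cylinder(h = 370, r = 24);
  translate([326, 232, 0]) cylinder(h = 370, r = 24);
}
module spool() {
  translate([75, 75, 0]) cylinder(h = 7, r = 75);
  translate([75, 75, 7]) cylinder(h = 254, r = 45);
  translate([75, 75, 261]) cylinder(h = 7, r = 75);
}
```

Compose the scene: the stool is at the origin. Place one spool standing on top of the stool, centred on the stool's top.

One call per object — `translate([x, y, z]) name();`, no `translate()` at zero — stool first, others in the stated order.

stool();
translate([100, 53, 406]) spool();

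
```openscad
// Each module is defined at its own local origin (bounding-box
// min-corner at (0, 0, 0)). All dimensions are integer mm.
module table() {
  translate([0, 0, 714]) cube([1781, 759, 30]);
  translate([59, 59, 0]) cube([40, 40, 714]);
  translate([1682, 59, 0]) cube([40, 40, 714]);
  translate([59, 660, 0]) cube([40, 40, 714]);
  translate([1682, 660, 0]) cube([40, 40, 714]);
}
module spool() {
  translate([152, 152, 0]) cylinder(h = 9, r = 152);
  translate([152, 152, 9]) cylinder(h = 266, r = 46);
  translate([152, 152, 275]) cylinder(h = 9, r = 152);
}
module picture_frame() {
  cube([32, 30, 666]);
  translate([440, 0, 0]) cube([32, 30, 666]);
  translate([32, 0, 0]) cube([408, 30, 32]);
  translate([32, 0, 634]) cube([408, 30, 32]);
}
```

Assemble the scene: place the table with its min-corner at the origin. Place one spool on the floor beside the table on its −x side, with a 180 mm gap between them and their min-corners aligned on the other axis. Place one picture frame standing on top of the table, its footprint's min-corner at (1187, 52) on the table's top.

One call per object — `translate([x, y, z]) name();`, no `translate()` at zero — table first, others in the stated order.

table();
translate([-484, 0, 0]) spool();
translate([1187, 52, 744]) picture_frame();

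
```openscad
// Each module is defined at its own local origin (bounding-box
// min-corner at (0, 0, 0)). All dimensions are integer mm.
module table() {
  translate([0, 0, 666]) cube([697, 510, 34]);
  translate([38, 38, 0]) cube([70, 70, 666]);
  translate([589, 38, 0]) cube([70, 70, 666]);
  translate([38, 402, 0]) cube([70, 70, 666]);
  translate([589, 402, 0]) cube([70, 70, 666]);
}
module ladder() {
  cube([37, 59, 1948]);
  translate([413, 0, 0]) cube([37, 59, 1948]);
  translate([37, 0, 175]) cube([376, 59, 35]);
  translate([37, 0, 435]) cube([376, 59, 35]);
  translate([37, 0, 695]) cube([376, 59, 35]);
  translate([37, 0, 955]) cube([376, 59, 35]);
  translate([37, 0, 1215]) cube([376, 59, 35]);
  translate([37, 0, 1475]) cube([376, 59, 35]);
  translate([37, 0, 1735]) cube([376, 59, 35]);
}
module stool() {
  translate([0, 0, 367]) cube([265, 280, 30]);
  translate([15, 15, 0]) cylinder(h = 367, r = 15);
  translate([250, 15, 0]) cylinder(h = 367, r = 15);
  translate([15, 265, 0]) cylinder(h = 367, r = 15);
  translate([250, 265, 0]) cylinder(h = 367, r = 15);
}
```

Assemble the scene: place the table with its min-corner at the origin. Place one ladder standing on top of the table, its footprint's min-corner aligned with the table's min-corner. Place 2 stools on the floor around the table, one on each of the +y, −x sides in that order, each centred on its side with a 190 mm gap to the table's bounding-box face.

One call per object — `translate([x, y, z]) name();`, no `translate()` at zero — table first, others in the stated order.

table();
translate([0, 0, 700]) ladder();
translate([216, 700, 0]) stool();
translate([-455, 115, 0]) stool();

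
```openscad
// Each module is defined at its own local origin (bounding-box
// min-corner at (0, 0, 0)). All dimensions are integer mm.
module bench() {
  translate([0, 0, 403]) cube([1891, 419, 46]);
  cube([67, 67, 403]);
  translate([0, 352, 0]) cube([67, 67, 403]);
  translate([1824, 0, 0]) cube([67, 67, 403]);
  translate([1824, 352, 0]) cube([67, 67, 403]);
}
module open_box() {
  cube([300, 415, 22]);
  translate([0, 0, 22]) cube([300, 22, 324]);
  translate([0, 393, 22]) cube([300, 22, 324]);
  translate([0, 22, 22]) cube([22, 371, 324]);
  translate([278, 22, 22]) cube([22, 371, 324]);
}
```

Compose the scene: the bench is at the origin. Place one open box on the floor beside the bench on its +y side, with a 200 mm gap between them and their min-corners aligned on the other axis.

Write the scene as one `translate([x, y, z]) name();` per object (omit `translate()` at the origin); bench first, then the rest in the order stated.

bench();
translate([0, 619, 0]) open_box();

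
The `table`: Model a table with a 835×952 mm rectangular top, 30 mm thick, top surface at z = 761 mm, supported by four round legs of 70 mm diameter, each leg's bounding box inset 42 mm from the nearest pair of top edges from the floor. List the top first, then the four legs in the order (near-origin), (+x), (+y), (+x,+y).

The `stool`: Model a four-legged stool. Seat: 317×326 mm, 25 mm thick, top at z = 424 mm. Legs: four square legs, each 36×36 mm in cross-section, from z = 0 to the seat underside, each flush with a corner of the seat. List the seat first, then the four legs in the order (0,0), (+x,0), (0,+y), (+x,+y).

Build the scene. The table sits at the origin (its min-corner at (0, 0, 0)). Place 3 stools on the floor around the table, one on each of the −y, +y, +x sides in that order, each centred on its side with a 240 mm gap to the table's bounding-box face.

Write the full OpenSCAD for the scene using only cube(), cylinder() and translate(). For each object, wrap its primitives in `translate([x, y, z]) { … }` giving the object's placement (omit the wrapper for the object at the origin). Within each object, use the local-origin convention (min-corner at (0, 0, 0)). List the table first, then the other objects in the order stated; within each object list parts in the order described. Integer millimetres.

translate([0, 0, 731]) cube([835, 952, 30]);
translate([77, 77, 0]) cylinder(h = 731, r = 35);
translate([758, 77, 0]) cylinder(h = 731, r = 35);
translate([77, 875, 0]) cylinder(h = 731, r = 35);
translate([758, 875, 0]) cylinder(h = 731, r = 35);
translate([259, -566, 0]) {
  translate([0, 0, 399]) cube([317, 326, 25]);
  cube([36, 36, 399]);
  translate([281, 0, 0]) cube([36, 36, 399]);
  translate([0, 290, 0]) cube([36, 36, 399]);
  translate([281, 290, 0]) cube([36, 36, 399]);
}
translate([259, 1192, 0]) {
  translate([0, 0, 399]) cube([317, 326, 25]);
  cube([36, 36, 399]);
  translate([281, 0, 0]) cube([36, 36, 399]);
  translate([0, 290, 0]) cube([36, 36, 399]);
  translate([281, 290, 0]) cube([36, 36, 399]);
}
translate([1075, 313, 0]) {
  translate([0, 0, 399]) cube([317, 326, 25]);
  cube([36, 36, 399]);
  translate([281, 0, 0]) cube([36, 36, 399]);
  translate([0, 290, 0]) cube([36, 36, 399]);
  translate([281, 290, 0]) cube([36, 36, 399]);
}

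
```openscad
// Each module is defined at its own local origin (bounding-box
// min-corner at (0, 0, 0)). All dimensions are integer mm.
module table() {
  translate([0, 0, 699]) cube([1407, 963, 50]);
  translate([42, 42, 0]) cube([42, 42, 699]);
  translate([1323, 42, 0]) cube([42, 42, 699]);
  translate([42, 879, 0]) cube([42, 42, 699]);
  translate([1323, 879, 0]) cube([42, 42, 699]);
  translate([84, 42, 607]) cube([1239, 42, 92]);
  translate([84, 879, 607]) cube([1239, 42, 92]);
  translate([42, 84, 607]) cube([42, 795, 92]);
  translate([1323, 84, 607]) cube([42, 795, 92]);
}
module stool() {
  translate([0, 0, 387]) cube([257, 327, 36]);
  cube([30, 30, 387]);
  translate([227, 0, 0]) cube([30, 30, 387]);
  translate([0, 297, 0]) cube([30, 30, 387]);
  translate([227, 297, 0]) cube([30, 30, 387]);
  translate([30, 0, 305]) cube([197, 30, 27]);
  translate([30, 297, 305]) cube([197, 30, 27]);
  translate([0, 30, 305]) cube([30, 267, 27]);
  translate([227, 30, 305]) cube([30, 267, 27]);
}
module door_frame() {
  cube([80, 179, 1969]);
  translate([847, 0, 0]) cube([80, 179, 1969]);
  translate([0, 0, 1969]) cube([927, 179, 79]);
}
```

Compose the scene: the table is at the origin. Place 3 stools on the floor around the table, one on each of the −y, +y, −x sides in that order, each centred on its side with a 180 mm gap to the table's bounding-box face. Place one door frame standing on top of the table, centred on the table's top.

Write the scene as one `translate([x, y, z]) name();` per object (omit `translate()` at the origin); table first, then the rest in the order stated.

table();
translate([575, -507, 0]) stool();
translate([575, 1143, 0]) stool();
translate([-437, 318, 0]) stool();
translate([240, 392, 749]) door_frame();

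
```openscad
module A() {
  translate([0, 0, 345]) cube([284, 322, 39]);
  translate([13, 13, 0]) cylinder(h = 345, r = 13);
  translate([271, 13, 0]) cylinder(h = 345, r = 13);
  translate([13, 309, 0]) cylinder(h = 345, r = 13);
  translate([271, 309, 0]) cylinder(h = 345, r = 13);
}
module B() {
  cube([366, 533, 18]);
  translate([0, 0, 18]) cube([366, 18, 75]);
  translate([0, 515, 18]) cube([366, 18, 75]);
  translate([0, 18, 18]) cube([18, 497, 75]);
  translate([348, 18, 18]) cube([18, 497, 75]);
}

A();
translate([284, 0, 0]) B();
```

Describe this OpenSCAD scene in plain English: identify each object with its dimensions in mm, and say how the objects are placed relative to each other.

A is a four-legged stool. The seat is 284×322 mm, 39 mm thick, top at z = 384 mm. It stands on four round legs, each 26 mm in diameter, from z = 0 to the seat underside, each leg's axis is inset half a diameter from the nearest pair of seat edges (so the leg's bounding box is flush with the corner).

B is an open-topped rectangular box: outside dimensions 366×533×93 mm, with a uniform wall and base thickness of 18 mm. The base is a full 366×533 slab on the floor; four walls sit on top of the base. The front and back walls (the −y and +y sides) span the full width; the two side walls fit between them.

The open box is against the stool's +x side, with their −y faces flush.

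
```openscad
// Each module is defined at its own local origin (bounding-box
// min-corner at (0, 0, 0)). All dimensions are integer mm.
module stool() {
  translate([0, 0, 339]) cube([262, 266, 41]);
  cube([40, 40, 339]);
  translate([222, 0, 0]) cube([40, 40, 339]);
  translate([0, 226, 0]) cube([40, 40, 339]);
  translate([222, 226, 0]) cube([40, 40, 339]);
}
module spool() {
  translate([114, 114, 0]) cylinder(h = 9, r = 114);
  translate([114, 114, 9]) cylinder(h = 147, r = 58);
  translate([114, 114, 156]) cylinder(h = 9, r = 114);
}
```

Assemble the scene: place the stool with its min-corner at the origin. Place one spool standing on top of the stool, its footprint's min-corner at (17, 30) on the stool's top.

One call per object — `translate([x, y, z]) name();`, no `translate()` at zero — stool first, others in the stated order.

stool();
translate([17, 30, 380]) spool();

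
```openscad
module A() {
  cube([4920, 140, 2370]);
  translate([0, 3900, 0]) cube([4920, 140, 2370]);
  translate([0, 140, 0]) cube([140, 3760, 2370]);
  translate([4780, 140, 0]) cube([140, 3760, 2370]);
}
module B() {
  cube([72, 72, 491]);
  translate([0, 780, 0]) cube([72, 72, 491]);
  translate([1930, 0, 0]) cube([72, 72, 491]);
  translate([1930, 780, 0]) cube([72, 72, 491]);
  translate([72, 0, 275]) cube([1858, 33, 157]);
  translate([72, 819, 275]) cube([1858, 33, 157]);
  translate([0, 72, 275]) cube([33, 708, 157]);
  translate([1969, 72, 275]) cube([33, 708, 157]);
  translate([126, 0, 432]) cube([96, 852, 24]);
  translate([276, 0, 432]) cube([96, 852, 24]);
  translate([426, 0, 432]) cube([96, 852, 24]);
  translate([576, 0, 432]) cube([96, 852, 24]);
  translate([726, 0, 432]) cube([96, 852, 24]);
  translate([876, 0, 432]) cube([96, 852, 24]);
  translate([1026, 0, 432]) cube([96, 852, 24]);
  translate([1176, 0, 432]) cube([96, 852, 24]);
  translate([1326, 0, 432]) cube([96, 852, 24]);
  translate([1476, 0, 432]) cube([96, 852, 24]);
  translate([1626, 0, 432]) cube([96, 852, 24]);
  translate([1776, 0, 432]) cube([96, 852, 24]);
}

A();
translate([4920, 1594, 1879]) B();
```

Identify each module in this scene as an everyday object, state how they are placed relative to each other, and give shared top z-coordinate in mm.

A is a house frame. B is a bed frame. The bed frame is beside the house frame with their tops flush at z = 2370. The shared top z-coordinate is 2370 mm.

Both tops at z = 2370 mm.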